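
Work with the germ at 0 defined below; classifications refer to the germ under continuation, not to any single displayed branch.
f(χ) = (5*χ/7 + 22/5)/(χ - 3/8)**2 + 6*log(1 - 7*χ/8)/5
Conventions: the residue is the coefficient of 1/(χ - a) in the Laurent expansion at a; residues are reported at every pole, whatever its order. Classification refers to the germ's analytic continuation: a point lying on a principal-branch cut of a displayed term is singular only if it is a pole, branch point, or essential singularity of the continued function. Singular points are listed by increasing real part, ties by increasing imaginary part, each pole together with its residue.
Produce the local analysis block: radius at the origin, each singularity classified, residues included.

Denominator factor (χ - 3/8)^2: pole of order 2 at 3/8, modulus 3/8.
Branch term (6/5)*log(1 - χ/(8/7)): its argument vanishes at χ = 8/7, a logarithmic branch point, modulus 8/7.
The radius of convergence is the smallest modulus among the singular points: 3/8.
The branch term is analytic at 3/8 and contributes nothing to the residue; only the rational part matters.
At the order-2 pole 3/8 set g(χ) = (χ - (3/8))^2*(rational part) = 5*χ/7 + 22/5.
Order-2 pole: residue = g'(a); g'(3/8) = 5/7, so the residue is 5/7.
List the singular points by increasing real part (a conjugate pair: the negative imaginary part first).

Radius of convergence at 0: 3/8.
At 3/8: a pole of order 2; residue 5/7.
At 8/7: a logarithmic branch point.


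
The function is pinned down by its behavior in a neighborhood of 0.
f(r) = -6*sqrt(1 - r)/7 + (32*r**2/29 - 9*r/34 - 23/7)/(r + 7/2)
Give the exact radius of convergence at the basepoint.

The radius of convergence is 1.

Denominator factor (r + 7/2): pole of order 1 at -7/2, modulus 7/2.
Branch term (-6/7)*sqrt(1 - r/(1)): its argument vanishes at r = 1, a square-root branch point, modulus 1.
The radius of convergence is the smallest modulus among the singular points: 1.


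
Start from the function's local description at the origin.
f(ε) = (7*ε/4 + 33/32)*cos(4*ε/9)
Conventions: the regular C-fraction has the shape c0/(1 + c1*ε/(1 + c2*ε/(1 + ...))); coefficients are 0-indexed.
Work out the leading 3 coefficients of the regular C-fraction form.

The regular C-fraction coefficients are [33/32, -56/33, 3649/2079].

Taylor coefficients (expand at 0): a_0 = 33/32, a_1 = 7/4, a_2 = -11/108.
c0 = a_0 = 33/32. Peel one level at a time: if S = 1 + c*ε/S' with S'(0) = 1, then c is the ε-coefficient of S and S' = c*ε/(S - 1).
S_1 = c0/f = 1 + (-56/33)*ε + (29192/9801)*ε^2 + ...; c1 = -56/33.
S_2 = c1*ε/(S_1 - 1) = 1 + (3649/2079)*ε + ...; c2 = 3649/2079.


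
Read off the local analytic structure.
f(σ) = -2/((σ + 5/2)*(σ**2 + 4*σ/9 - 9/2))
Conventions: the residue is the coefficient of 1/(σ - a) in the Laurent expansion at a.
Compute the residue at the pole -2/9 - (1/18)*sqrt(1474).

The factor σ**2 + 4*σ/9 - 9/2 splits as (σ - a)(σ - a') with a = -2/9 - (1/18)*sqrt(1474), a' = -2/9 + (1/18)*sqrt(1474). At the order-1 pole a set g(σ) = (σ - a)*f(σ) = [-2/(σ + 5/2)] / (σ - a').
Simple pole: residue = g(a) at a = -2/9 - (1/18)*sqrt(1474), which is 36/23 + (738/16951)*sqrt(1474).

The residue is 36/23 + (738/16951)*sqrt(1474).


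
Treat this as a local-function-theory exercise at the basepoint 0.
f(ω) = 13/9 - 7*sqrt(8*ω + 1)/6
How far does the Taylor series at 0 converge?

The radius of convergence is 1/8.

Branch term (-7/6)*sqrt(1 - ω/(-1/8)): its argument vanishes at ω = -1/8, a square-root branch point, modulus 1/8.
The radius of convergence is the smallest modulus among the singular points: 1/8.


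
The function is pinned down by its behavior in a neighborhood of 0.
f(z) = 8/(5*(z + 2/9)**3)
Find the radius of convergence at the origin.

Denominator factor (z + 2/9)^3: pole of order 3 at -2/9, modulus 2/9.
The radius of convergence is the smallest modulus among the singular points: 2/9.

The radius of convergence is 2/9.


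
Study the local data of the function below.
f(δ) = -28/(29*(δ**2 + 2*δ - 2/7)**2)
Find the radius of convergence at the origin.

Denominator factor (δ**2 + 2*δ - 2/7)^2: discriminant 36/7, real irrational roots -1 + (3/7)*sqrt(7) and -1 - (3/7)*sqrt(7); poles of order 2, moduli -1 + (3/7)*sqrt(7) and 1 + (3/7)*sqrt(7).
The radius of convergence is the smallest modulus among the singular points: -1 + (3/7)*sqrt(7).

The radius of convergence is -1 + (3/7)*sqrt(7).


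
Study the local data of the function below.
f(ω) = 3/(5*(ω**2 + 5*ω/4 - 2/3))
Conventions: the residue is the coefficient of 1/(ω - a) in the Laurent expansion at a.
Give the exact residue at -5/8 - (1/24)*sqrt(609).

The factor ω**2 + 5*ω/4 - 2/3 splits as (ω - a)(ω - a') with a = -5/8 - (1/24)*sqrt(609), a' = -5/8 + (1/24)*sqrt(609). At the order-1 pole a set g(ω) = (ω - a)*f(ω) = [3/5] / (ω - a').
Simple pole: residue = g(a) at a = -5/8 - (1/24)*sqrt(609), which is -(12/1015)*sqrt(609).

The residue is -(12/1015)*sqrt(609).


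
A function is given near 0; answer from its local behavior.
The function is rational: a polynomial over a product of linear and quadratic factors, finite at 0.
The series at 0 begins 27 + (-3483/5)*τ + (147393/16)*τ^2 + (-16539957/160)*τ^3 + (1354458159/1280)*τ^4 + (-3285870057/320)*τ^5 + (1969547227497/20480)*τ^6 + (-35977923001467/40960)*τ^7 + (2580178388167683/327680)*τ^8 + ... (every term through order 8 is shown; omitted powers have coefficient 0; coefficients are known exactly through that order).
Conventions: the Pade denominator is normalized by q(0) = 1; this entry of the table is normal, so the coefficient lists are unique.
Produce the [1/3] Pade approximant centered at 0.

The Pade approximant has numerator coefficients [27, -730609542/2516245]; denominator coefficients [1, 22715705/1509747, 378444717/8051984, -4455340103/48311904].


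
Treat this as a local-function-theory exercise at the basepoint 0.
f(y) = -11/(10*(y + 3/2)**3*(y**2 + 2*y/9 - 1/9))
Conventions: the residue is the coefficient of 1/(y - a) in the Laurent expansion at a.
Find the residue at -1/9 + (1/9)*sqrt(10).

The residue is 151668/274625 - (14751/54925)*sqrt(10).

The factor y**2 + 2*y/9 - 1/9 splits as (y - a)(y - a') with a = -1/9 + (1/9)*sqrt(10), a' = -1/9 - (1/9)*sqrt(10). At the order-1 pole a set g(y) = (y - a)*f(y) = [-11/(10*(y + 3/2)**3)] / (y - a').
Simple pole: residue = g(a) at a = -1/9 + (1/9)*sqrt(10), which is 151668/274625 - (14751/54925)*sqrt(10).


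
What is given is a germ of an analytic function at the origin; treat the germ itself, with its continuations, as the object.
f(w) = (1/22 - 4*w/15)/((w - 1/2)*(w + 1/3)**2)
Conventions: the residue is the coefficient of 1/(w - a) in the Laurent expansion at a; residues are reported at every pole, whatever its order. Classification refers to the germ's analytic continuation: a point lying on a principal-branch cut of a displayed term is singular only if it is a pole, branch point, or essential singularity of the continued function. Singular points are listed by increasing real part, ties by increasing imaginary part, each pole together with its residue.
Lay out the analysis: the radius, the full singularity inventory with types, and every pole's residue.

Denominator factor (w + 1/3)^2: pole of order 2 at -1/3, modulus 1/3.
Denominator factor (w - 1/2): pole of order 1 at 1/2, modulus 1/2.
The radius of convergence is the smallest modulus among the singular points: 1/3.
At the order-2 pole -1/3 set g(w) = (w - (-1/3))^2*f(w) = (1/22 - 4*w/15)/(w - 1/2).
Order-2 pole: residue = g'(a); g'(-1/3) = 174/1375, so the residue is 174/1375.
At the order-1 pole 1/2 set g(w) = (w - (1/2))*f(w) = (1/22 - 4*w/15)/(w + 1/3)**2.
Simple pole: residue = g(a) at a = 1/2, which is -174/1375.
List the singular points by increasing real part (a conjugate pair: the negative imaginary part first).

Radius of convergence at 0: 1/3.
At -1/3: a pole of order 2; residue 174/1375.
At 1/2: a pole of order 1; residue -174/1375.


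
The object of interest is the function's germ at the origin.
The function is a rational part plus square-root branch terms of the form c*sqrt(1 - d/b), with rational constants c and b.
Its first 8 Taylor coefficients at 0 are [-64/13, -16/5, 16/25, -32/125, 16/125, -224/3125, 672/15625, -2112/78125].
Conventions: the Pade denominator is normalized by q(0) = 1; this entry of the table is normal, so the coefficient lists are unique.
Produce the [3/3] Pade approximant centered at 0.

Taylor coefficients needed (read off): a_0 = -64/13, a_1 = -16/5, a_2 = 16/25, a_3 = -32/125, a_4 = 16/125, a_5 = -224/3125, a_6 = 672/15625.
Write the denominator as Q(d) = 1 + q1*d + q2*d^2 + q3*d^3. Requiring Q*f - P = O(d^7) with deg P <= 3 kills the coefficients of d^4..d^6 in Q*f:
  d^4: a_4 + q1*a_3 + q2*a_2 + q3*a_1 = 0, i.e. 16/125 + (-32/125)*q1 + (16/25)*q2 + (-16/5)*q3 = 0.
  d^5: a_5 + q1*a_4 + q2*a_3 + q3*a_2 = 0, i.e. -224/3125 + (16/125)*q1 + (-32/125)*q2 + (16/25)*q3 = 0.
  d^6: a_6 + q1*a_5 + q2*a_4 + q3*a_3 = 0, i.e. 672/15625 + (-224/3125)*q1 + (16/125)*q2 + (-32/125)*q3 = 0.
Solving this linear system: q1 = 1, q2 = 6/25, q3 = 1/125.
The numerator is Q*f truncated at degree 3: P0 = a_0 = -64/13; P1 = a_1 + q1*a_0 = -528/65; P2 = a_2 + q1*a_1 + q2*a_0 = -1216/325; P3 = a_3 + q1*a_2 + q2*a_1 + q3*a_0 = -688/1625.

The Pade approximant has numerator coefficients [-64/13, -528/65, -1216/325, -688/1625]; denominator coefficients [1, 1, 6/25, 1/125].


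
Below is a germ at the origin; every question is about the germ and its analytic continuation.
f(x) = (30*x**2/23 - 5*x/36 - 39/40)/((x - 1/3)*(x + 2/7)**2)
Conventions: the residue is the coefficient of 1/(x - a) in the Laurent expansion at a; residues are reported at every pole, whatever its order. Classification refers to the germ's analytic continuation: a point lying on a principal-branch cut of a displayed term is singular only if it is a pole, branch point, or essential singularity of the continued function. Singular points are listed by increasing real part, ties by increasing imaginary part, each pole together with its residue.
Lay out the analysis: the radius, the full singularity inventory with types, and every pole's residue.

Radius of convergence at 0: 2/7.
At -2/7: a pole of order 2; residue 1675081/466440.
At 1/3: a pole of order 1; residue -1066681/466440.

Denominator factor (x - 1/3): pole of order 1 at 1/3, modulus 1/3.
Denominator factor (x + 2/7)^2: pole of order 2 at -2/7, modulus 2/7.
The radius of convergence is the smallest modulus among the singular points: 2/7.
At the order-2 pole -2/7 set g(x) = (x - (-2/7))^2*f(x) = (30*x**2/23 - 5*x/36 - 39/40)/(x - 1/3).
Order-2 pole: residue = g'(a); g'(-2/7) = 1675081/466440, so the residue is 1675081/466440.
At the order-1 pole 1/3 set g(x) = (x - (1/3))*f(x) = (30*x**2/23 - 5*x/36 - 39/40)/(x + 2/7)**2.
Simple pole: residue = g(a) at a = 1/3, which is -1066681/466440.
List the singular points by increasing real part (a conjugate pair: the negative imaginary part first).


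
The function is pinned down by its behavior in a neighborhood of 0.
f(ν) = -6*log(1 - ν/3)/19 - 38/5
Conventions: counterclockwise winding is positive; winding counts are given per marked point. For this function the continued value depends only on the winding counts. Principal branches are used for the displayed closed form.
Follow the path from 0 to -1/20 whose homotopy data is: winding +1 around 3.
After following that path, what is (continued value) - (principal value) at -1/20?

Continued minus principal equals -(12/19)*pi*i.

The rational part is single-valued and drops out of the difference; each branch term changes only by its own monodromy.
(-6/19)*log(1 - ν/(3)): each positive loop around 3 adds 2*pi*i to the log, so winding +1 contributes (-6/19)*(1)*2*pi*i = -(12/19)*pi*i.
Summing the contributions at ν = -1/20 gives -(12/19)*pi*i.


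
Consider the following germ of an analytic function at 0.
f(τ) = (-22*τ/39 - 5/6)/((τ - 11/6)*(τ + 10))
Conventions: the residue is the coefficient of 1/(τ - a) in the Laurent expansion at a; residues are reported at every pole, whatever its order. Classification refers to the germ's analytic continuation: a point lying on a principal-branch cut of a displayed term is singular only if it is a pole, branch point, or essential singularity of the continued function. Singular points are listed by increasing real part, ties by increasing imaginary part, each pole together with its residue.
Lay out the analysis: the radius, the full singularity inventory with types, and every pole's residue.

Radius of convergence at 0: 11/6.
At -10: a pole of order 1; residue -375/923.
At 11/6: a pole of order 1; residue -437/2769.

Denominator factor (τ + 10): pole of order 1 at -10, modulus 10.
Denominator factor (τ - 11/6): pole of order 1 at 11/6, modulus 11/6.
The radius of convergence is the smallest modulus among the singular points: 11/6.
At the order-1 pole -10 set g(τ) = (τ - (-10))*f(τ) = (-22*τ/39 - 5/6)/(τ - 11/6).
Simple pole: residue = g(a) at a = -10, which is -375/923.
At the order-1 pole 11/6 set g(τ) = (τ - (11/6))*f(τ) = (-22*τ/39 - 5/6)/(τ + 10).
Simple pole: residue = g(a) at a = 11/6, which is -437/2769.
List the singular points by increasing real part (a conjugate pair: the negative imaginary part first).


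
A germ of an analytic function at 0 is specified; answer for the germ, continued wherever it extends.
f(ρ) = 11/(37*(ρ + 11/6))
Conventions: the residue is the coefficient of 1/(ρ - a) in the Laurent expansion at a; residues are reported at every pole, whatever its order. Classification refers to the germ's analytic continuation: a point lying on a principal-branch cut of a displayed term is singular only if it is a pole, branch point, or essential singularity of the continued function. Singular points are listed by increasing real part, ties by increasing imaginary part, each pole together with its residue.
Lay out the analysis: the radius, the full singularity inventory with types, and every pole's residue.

Denominator factor (ρ + 11/6): pole of order 1 at -11/6, modulus 11/6.
The radius of convergence is the smallest modulus among the singular points: 11/6.
At the order-1 pole -11/6 set g(ρ) = (ρ - (-11/6))*f(ρ) = 11/37.
Simple pole: residue = g(a) at a = -11/6, which is 11/37.

Radius of convergence at 0: 11/6.
At -11/6: a pole of order 1; residue 11/37.


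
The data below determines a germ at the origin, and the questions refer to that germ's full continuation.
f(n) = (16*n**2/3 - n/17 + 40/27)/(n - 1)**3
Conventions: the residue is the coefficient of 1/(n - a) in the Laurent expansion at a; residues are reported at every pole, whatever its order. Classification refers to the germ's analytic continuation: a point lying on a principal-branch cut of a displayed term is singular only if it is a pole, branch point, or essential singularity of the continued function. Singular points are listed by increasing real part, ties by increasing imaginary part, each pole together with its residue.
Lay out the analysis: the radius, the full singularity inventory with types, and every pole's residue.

Radius of convergence at 0: 1.
At 1: a pole of order 3; residue 16/3.

Denominator factor (n - 1)^3: pole of order 3 at 1, modulus 1.
The radius of convergence is the smallest modulus among the singular points: 1.
At the order-3 pole 1 set g(n) = (n - (1))^3*f(n) = 16*n**2/3 - n/17 + 40/27.
Order-3 pole: residue = g''(a)/2; g''(1) = 32/3, so the residue is 16/3.


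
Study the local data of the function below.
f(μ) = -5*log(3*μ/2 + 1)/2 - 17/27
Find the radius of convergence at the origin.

Branch term (-5/2)*log(1 - μ/(-2/3)): its argument vanishes at μ = -2/3, a logarithmic branch point, modulus 2/3.
The radius of convergence is the smallest modulus among the singular points: 2/3.

The radius of convergence is 2/3.


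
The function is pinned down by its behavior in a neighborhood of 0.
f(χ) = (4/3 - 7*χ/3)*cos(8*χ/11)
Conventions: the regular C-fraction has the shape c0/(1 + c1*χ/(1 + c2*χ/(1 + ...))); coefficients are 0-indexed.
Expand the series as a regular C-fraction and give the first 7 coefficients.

Taylor coefficients (expand at 0): a_0 = 4/3, a_1 = -7/3, a_2 = -128/363, a_3 = 224/363, a_4 = 2048/131769, a_5 = -3584/131769, a_6 = -65536/239160735.
c0 = a_0 = 4/3. Peel one level at a time: if S = 1 + c*χ/S' with S'(0) = 1, then c is the χ-coefficient of S and S' = c*χ/(S - 1).
S_1 = c0/f = 1 + (7/4)*χ + (6441/1936)*χ^2 + ...; c1 = 7/4.
S_2 = c1*χ/(S_1 - 1) = 1 + (-6441/3388)*χ + (206112/717409)*χ^2 + ...; c2 = -6441/3388.
S_3 = c2*χ/(S_2 - 1) = 1 + (128/847)*χ + (-40960/2338083)*χ^2 + ...; c3 = 128/847.
S_4 = c3*χ/(S_3 - 1) = 1 + (2240/19323)*χ + (-70728560/373378329)*χ^2 + ...; c4 = 2240/19323.
S_5 = c4*χ/(S_4 - 1) = 1 + (126301/77292)*χ + (2679370363/935233200)*χ^2 + ...; c5 = 126301/77292.
S_6 = c5*χ/(S_5 - 1) = 1 + (-2679370363/1528242100)*χ + ...; c6 = -2679370363/1528242100.

The regular C-fraction coefficients are [4/3, 7/4, -6441/3388, 128/847, 2240/19323, 126301/77292, -2679370363/1528242100].


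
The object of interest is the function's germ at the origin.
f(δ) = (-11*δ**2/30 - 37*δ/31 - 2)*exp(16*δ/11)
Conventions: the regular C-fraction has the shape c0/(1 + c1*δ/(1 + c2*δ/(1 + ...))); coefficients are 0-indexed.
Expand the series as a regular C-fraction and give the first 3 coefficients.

Taylor coefficients (expand at 0): a_0 = -2, a_1 = -1399/341, a_2 = -474701/112530.
c0 = a_0 = -2. Peel one level at a time: if S = 1 + c*δ/S' with S'(0) = 1, then c is the δ-coefficient of S and S' = c*δ/(S - 1).
S_1 = c0/f = 1 + (-1399/682)*δ + (3660571/1744215)*δ^2 + ...; c1 = -1399/682.
S_2 = c1*δ/(S_1 - 1) = 1 + (7321142/7155885)*δ + ...; c2 = 7321142/7155885.

The regular C-fraction coefficients are [-2, -1399/682, 7321142/7155885].


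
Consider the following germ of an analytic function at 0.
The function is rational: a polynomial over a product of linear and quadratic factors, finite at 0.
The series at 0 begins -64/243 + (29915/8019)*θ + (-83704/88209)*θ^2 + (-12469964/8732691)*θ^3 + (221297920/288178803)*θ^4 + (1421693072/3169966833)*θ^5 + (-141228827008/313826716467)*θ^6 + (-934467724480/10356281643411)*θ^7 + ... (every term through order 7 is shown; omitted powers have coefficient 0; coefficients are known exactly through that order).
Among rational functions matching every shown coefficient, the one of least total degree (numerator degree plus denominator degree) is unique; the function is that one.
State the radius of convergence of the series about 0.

The radius of convergence is 3/2.

No rational of total degree below 4 reproduces all 8 coefficients; solving the [2/2] Pade equations on them gives f(θ) = (-4*θ**2/11 + 33*θ/4 - 16/27)/(θ**2 + 6*θ/11 + 9/4), whose expansion matches every shown term.
Denominator factor (θ**2 + 6*θ/11 + 9/4): discriminant -1053/121, complex-conjugate roots (-3/11) + ((9/22)*sqrt(13))*i and (-3/11) - ((9/22)*sqrt(13))*i; poles of order 1, moduli 3/2 and 3/2.
The radius of convergence is the smallest modulus among the singular points: 3/2.


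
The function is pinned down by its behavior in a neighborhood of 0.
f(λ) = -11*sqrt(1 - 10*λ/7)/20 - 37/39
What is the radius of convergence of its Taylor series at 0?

The radius of convergence is 7/10.

Branch term (-11/20)*sqrt(1 - λ/(7/10)): its argument vanishes at λ = 7/10, a square-root branch point, modulus 7/10.
The radius of convergence is the smallest modulus among the singular points: 7/10.


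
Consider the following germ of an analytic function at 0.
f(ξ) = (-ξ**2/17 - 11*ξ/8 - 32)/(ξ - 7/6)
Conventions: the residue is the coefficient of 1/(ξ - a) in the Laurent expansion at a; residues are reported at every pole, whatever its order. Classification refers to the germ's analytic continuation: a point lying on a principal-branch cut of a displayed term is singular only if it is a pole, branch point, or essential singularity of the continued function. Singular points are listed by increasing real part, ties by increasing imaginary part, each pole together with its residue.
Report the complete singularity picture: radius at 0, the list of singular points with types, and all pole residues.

Radius of convergence at 0: 7/6.
At 7/6: a pole of order 1; residue -82459/2448.

Denominator factor (ξ - 7/6): pole of order 1 at 7/6, modulus 7/6.
The radius of convergence is the smallest modulus among the singular points: 7/6.
At the order-1 pole 7/6 set g(ξ) = (ξ - (7/6))*f(ξ) = -ξ**2/17 - 11*ξ/8 - 32.
Simple pole: residue = g(a) at a = 7/6, which is -82459/2448.


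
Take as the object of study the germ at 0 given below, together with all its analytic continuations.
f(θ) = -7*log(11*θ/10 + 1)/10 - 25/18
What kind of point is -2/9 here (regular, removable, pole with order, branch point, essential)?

There is no denominator, hence no pole anywhere.
Branch term log(1 - θ/(-10/11)): argument at -2/9 is 34/45, nonzero, so -2/9 is not its branch point (a point on a principal cut is still regular for the continued germ).
So the germ continues analytically to -2/9.

The point is a regular point.


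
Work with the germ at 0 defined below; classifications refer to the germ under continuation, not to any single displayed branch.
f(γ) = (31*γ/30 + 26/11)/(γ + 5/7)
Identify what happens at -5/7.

The denominator factor γ + 5/7 vanishes at -5/7 and appears to the power 1; the numerator there equals 751/462, nonzero, and no other factor vanishes.
Hence a pole whose order is the multiplicity, 1.

The point is a pole of order 1.


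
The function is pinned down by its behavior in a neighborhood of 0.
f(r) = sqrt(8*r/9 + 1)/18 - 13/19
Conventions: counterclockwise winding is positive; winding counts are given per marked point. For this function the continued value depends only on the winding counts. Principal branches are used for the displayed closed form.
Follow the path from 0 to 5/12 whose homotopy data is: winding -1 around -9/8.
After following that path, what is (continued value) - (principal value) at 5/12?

The rational part is single-valued and drops out of the difference; each branch term changes only by its own monodromy.
(1/18)*sqrt(1 - r/(-9/8)): winding -1 is odd, the square root flips sign, contributing -2*(1/18)*sqrt(1 - (5/12)/(-9/8)) = -2*(1/18)*sqrt(37/27) = -(1/81)*sqrt(111).
Summing the contributions at r = 5/12 gives -(1/81)*sqrt(111).

Continued minus principal equals -(1/81)*sqrt(111).


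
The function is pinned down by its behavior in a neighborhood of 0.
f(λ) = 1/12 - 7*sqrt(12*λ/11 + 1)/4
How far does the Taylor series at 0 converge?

The radius of convergence is 11/12.

Branch term (-7/4)*sqrt(1 - λ/(-11/12)): its argument vanishes at λ = -11/12, a square-root branch point, modulus 11/12.
The radius of convergence is the smallest modulus among the singular points: 11/12.


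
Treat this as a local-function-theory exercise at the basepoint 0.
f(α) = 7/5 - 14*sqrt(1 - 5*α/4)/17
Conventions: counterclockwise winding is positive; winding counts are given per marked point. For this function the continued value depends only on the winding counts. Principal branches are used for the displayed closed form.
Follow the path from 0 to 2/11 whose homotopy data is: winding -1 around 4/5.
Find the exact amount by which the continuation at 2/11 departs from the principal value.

Continued minus principal equals (14/187)*sqrt(374).

The rational part is single-valued and drops out of the difference; each branch term changes only by its own monodromy.
(-14/17)*sqrt(1 - α/(4/5)): winding -1 is odd, the square root flips sign, contributing -2*(-14/17)*sqrt(1 - (2/11)/(4/5)) = -2*(-14/17)*sqrt(17/22) = (14/187)*sqrt(374).
Summing the contributions at α = 2/11 gives (14/187)*sqrt(374).


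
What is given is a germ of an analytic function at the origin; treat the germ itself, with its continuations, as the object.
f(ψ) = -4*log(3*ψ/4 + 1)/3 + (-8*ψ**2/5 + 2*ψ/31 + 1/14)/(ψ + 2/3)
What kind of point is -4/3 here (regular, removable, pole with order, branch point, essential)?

The term (-4/3)*log(1 - ψ/(-4/3)) has argument 1 - -4/3/(-4/3) = 0 at -4/3: a logarithmic (infinitely-sheeted) branch point; the remaining terms are analytic or single-valued there.

The point is a logarithmic branch point.


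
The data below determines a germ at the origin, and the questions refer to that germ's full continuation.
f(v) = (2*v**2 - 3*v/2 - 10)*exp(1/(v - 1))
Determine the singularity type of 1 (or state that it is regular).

The point is an essential singularity.

The exponent 1/(v - (1)) has a pole at 1, so exp(1/(v - (1))) takes every nonzero value near it: an essential singularity (not a pole of any order).


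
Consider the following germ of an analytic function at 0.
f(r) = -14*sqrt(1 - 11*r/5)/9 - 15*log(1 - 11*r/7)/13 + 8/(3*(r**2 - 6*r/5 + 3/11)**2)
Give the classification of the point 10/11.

Denominator factors: r**2 - 6*r/5 + 3/11 = 1/121 at r = 10/11 — none vanishes.
Branch term log(1 - r/(7/11)): argument at 10/11 is -3/7, nonzero, so 10/11 is not its branch point (a point on a principal cut is still regular for the continued germ).
Branch term sqrt(1 - r/(5/11)): argument at 10/11 is -1, nonzero, so 10/11 is not its branch point (a point on a principal cut is still regular for the continued germ).
So the germ continues analytically to 10/11.

The point is a regular point.


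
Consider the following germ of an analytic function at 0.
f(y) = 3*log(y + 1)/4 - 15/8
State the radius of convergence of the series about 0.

The radius of convergence is 1.

Branch term (3/4)*log(1 - y/(-1)): its argument vanishes at y = -1, a logarithmic branch point, modulus 1.
The radius of convergence is the smallest modulus among the singular points: 1.


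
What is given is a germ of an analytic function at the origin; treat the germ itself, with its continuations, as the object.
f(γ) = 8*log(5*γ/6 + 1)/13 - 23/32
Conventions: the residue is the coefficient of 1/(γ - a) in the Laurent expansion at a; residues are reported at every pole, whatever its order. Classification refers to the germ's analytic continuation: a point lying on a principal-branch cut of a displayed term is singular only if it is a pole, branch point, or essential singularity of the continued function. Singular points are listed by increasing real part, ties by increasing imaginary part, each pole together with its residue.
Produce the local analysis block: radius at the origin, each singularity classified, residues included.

Branch term (8/13)*log(1 - γ/(-6/5)): its argument vanishes at γ = -6/5, a logarithmic branch point, modulus 6/5.
The radius of convergence is the smallest modulus among the singular points: 6/5.

Radius of convergence at 0: 6/5.
At -6/5: a logarithmic branch point.


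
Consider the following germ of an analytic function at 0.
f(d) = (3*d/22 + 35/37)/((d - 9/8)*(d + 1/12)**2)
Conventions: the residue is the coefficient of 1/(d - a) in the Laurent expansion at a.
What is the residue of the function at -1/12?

The residue is -257724/342287.

At the order-2 pole -1/12 set g(d) = (d - (-1/12))^2*f(d) = (3*d/22 + 35/37)/(d - 9/8).
Order-2 pole: residue = g'(a); g'(-1/12) = -257724/342287, so the residue is -257724/342287.


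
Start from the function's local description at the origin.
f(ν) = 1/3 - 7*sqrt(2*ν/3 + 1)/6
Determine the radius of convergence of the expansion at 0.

The radius of convergence is 3/2.

Branch term (-7/6)*sqrt(1 - ν/(-3/2)): its argument vanishes at ν = -3/2, a square-root branch point, modulus 3/2.
The radius of convergence is the smallest modulus among the singular points: 3/2.


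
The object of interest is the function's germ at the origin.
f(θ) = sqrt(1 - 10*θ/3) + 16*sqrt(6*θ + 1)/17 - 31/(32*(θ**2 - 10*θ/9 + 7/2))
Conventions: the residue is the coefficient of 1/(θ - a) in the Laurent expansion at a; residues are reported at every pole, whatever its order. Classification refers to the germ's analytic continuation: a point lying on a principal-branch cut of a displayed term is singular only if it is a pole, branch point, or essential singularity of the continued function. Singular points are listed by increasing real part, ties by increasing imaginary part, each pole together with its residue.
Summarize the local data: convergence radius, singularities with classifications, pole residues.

Radius of convergence at 0: 1/6.
At -1/6: an algebraic (square-root) branch point.
At 3/10: an algebraic (square-root) branch point.
At (5/9) - ((1/18)*sqrt(1034))*i: a pole of order 1; residue -((279/33088)*sqrt(1034))*i.
At (5/9) + ((1/18)*sqrt(1034))*i: a pole of order 1; residue ((279/33088)*sqrt(1034))*i.

Denominator factor (θ**2 - 10*θ/9 + 7/2): discriminant -1034/81, complex-conjugate roots (5/9) + ((1/18)*sqrt(1034))*i and (5/9) - ((1/18)*sqrt(1034))*i; poles of order 1, moduli (1/2)*sqrt(14) and (1/2)*sqrt(14).
Branch term (16/17)*sqrt(1 - θ/(-1/6)): its argument vanishes at θ = -1/6, a square-root branch point, modulus 1/6.
Branch term (1)*sqrt(1 - θ/(3/10)): its argument vanishes at θ = 3/10, a square-root branch point, modulus 3/10.
The radius of convergence is the smallest modulus among the singular points: 1/6.
The branch terms are analytic at (5/9) - ((1/18)*sqrt(1034))*i and contribute nothing to the residue; only the rational part matters.
The factor θ**2 - 10*θ/9 + 7/2 splits as (θ - a)(θ - a') with a = (5/9) - ((1/18)*sqrt(1034))*i, a' = (5/9) + ((1/18)*sqrt(1034))*i. At the order-1 pole a set g(θ) = (θ - a)*(rational part) = [-31/32] / (θ - a').
Simple pole: residue = g(a) at a = (5/9) - ((1/18)*sqrt(1034))*i, which is -((279/33088)*sqrt(1034))*i.
The branch terms are analytic at (5/9) + ((1/18)*sqrt(1034))*i and contribute nothing to the residue; only the rational part matters.
The factor θ**2 - 10*θ/9 + 7/2 splits as (θ - a)(θ - a') with a = (5/9) + ((1/18)*sqrt(1034))*i, a' = (5/9) - ((1/18)*sqrt(1034))*i. At the order-1 pole a set g(θ) = (θ - a)*(rational part) = [-31/32] / (θ - a').
Simple pole: residue = g(a) at a = (5/9) + ((1/18)*sqrt(1034))*i, which is ((279/33088)*sqrt(1034))*i.
List the singular points by increasing real part (a conjugate pair: the negative imaginary part first).


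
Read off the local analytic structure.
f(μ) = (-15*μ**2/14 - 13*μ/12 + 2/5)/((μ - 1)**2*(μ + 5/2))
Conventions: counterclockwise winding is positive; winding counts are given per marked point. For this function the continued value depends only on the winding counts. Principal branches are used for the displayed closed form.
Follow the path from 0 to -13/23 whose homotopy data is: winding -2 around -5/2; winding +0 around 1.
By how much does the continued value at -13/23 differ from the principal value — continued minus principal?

The function is rational, hence single-valued: continuing it around any pole returns the same value, so the difference is 0.

Continued minus principal equals 0.


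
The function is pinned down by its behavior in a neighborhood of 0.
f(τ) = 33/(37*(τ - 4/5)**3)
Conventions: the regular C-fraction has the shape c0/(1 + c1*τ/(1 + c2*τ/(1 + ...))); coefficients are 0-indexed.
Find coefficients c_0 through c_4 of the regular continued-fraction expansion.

The regular C-fraction coefficients are [-4125/2368, -15/4, 5/4, -5/6, 5/24].

Taylor coefficients (expand at 0): a_0 = -4125/2368, a_1 = -61875/9472, a_2 = -309375/18944, a_3 = -2578125/75776, a_4 = -38671875/606208.
c0 = a_0 = -4125/2368. Peel one level at a time: if S = 1 + c*τ/S' with S'(0) = 1, then c is the τ-coefficient of S and S' = c*τ/(S - 1).
S_1 = c0/f = 1 + (-15/4)*τ + (75/16)*τ^2 + ...; c1 = -15/4.
S_2 = c1*τ/(S_1 - 1) = 1 + (5/4)*τ + (25/24)*τ^2 + ...; c2 = 5/4.
S_3 = c2*τ/(S_2 - 1) = 1 + (-5/6)*τ + (25/144)*τ^2 + ...; c3 = -5/6.
S_4 = c3*τ/(S_3 - 1) = 1 + (5/24)*τ + ...; c4 = 5/24.


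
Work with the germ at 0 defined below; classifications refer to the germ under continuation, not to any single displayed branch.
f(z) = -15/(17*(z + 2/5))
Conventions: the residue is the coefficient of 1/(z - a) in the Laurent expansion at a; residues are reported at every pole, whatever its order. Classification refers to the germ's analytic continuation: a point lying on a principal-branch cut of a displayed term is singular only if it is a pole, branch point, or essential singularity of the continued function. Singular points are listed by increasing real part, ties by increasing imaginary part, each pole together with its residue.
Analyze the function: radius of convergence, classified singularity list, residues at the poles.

Denominator factor (z + 2/5): pole of order 1 at -2/5, modulus 2/5.
The radius of convergence is the smallest modulus among the singular points: 2/5.
At the order-1 pole -2/5 set g(z) = (z - (-2/5))*f(z) = -15/17.
Simple pole: residue = g(a) at a = -2/5, which is -15/17.

Radius of convergence at 0: 2/5.
At -2/5: a pole of order 1; residue -15/17.


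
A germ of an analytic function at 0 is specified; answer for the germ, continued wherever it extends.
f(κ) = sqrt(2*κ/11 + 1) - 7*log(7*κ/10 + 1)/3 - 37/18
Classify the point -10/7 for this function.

The term (-7/3)*log(1 - κ/(-10/7)) has argument 1 - -10/7/(-10/7) = 0 at -10/7: a logarithmic (infinitely-sheeted) branch point; the remaining terms are analytic or single-valued there.

The point is a logarithmic branch point.


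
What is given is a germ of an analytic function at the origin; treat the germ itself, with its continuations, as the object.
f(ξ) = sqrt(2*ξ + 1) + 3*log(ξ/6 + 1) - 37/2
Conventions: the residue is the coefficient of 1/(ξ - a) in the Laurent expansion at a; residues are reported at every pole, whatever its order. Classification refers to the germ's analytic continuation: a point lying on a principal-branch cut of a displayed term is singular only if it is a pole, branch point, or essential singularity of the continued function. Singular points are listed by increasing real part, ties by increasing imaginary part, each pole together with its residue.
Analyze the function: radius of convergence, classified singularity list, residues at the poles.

Radius of convergence at 0: 1/2.
At -6: a logarithmic branch point.
At -1/2: an algebraic (square-root) branch point.

Branch term (1)*sqrt(1 - ξ/(-1/2)): its argument vanishes at ξ = -1/2, a square-root branch point, modulus 1/2.
Branch term (3)*log(1 - ξ/(-6)): its argument vanishes at ξ = -6, a logarithmic branch point, modulus 6.
The radius of convergence is the smallest modulus among the singular points: 1/2.
List the singular points by increasing real part (a conjugate pair: the negative imaginary part first).


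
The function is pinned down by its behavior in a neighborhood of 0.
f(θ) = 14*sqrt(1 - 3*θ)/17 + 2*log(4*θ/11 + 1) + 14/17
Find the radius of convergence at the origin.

The radius of convergence is 1/3.

Branch term (2)*log(1 - θ/(-11/4)): its argument vanishes at θ = -11/4, a logarithmic branch point, modulus 11/4.
Branch term (14/17)*sqrt(1 - θ/(1/3)): its argument vanishes at θ = 1/3, a square-root branch point, modulus 1/3.
The radius of convergence is the smallest modulus among the singular points: 1/3.


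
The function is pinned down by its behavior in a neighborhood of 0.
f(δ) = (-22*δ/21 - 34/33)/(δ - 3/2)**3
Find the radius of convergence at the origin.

The radius of convergence is 3/2.

Denominator factor (δ - 3/2)^3: pole of order 3 at 3/2, modulus 3/2.
The radius of convergence is the smallest modulus among the singular points: 3/2.


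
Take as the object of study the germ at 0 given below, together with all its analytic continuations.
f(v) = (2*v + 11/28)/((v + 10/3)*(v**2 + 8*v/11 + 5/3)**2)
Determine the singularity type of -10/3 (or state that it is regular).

The point is a pole of order 1.

The denominator factor v + 10/3 vanishes at -10/3 and appears to the power 1; the numerator there equals -527/84, nonzero, and no other factor vanishes.
Hence a pole whose order is the multiplicity, 1.


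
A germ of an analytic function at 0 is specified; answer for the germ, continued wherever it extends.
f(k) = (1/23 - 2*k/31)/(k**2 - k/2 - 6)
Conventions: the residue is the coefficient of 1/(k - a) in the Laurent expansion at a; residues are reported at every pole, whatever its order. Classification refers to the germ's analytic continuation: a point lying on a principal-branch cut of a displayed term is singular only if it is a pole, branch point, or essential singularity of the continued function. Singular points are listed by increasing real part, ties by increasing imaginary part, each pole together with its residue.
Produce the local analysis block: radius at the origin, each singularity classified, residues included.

Radius of convergence at 0: -1/4 + (1/4)*sqrt(97).
At 1/4 - (1/4)*sqrt(97): a pole of order 1; residue -1/31 - (39/69161)*sqrt(97).
At 1/4 + (1/4)*sqrt(97): a pole of order 1; residue -1/31 + (39/69161)*sqrt(97).

Denominator factor (k**2 - k/2 - 6): discriminant 97/4, real irrational roots 1/4 + (1/4)*sqrt(97) and 1/4 - (1/4)*sqrt(97); poles of order 1, moduli 1/4 + (1/4)*sqrt(97) and -1/4 + (1/4)*sqrt(97).
The radius of convergence is the smallest modulus among the singular points: -1/4 + (1/4)*sqrt(97).
The factor k**2 - k/2 - 6 splits as (k - a)(k - a') with a = 1/4 - (1/4)*sqrt(97), a' = 1/4 + (1/4)*sqrt(97). At the order-1 pole a set g(k) = (k - a)*f(k) = [1/23 - 2*k/31] / (k - a').
Simple pole: residue = g(a) at a = 1/4 - (1/4)*sqrt(97), which is -1/31 - (39/69161)*sqrt(97).
The factor k**2 - k/2 - 6 splits as (k - a)(k - a') with a = 1/4 + (1/4)*sqrt(97), a' = 1/4 - (1/4)*sqrt(97). At the order-1 pole a set g(k) = (k - a)*f(k) = [1/23 - 2*k/31] / (k - a').
Simple pole: residue = g(a) at a = 1/4 + (1/4)*sqrt(97), which is -1/31 + (39/69161)*sqrt(97).
List the singular points by increasing real part (a conjugate pair: the negative imaginary part first).


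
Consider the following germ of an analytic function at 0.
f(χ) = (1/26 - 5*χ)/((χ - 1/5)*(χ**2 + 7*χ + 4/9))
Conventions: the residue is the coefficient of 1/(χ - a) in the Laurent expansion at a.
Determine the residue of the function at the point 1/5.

At the order-1 pole 1/5 set g(χ) = (χ - (1/5))*f(χ) = (1/26 - 5*χ)/(χ**2 + 7*χ + 4/9).
Simple pole: residue = g(a) at a = 1/5, which is -5625/11024.

The residue is -5625/11024.


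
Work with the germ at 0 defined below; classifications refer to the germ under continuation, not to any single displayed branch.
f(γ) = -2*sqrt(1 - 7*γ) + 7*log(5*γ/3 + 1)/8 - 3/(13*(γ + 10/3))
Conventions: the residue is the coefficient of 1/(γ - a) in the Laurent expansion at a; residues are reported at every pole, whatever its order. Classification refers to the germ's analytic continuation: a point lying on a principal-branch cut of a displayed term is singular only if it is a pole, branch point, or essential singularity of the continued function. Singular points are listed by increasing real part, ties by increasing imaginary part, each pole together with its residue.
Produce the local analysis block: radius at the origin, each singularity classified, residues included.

Denominator factor (γ + 10/3): pole of order 1 at -10/3, modulus 10/3.
Branch term (-2)*sqrt(1 - γ/(1/7)): its argument vanishes at γ = 1/7, a square-root branch point, modulus 1/7.
Branch term (7/8)*log(1 - γ/(-3/5)): its argument vanishes at γ = -3/5, a logarithmic branch point, modulus 3/5.
The radius of convergence is the smallest modulus among the singular points: 1/7.
The branch terms are analytic at -10/3 and contribute nothing to the residue; only the rational part matters.
At the order-1 pole -10/3 set g(γ) = (γ - (-10/3))*(rational part) = -3/13.
Simple pole: residue = g(a) at a = -10/3, which is -3/13.
List the singular points by increasing real part (a conjugate pair: the negative imaginary part first).

Radius of convergence at 0: 1/7.
At -10/3: a pole of order 1; residue -3/13.
At -3/5: a logarithmic branch point.
At 1/7: an algebraic (square-root) branch point.


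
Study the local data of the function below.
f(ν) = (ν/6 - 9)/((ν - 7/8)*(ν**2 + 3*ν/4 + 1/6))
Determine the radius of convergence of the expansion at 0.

The radius of convergence is (1/6)*sqrt(6).

Denominator factor (ν - 7/8): pole of order 1 at 7/8, modulus 7/8.
Denominator factor (ν**2 + 3*ν/4 + 1/6): discriminant -5/48, complex-conjugate roots (-3/8) + ((1/24)*sqrt(15))*i and (-3/8) - ((1/24)*sqrt(15))*i; poles of order 1, moduli (1/6)*sqrt(6) and (1/6)*sqrt(6).
The radius of convergence is the smallest modulus among the singular points: (1/6)*sqrt(6).
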